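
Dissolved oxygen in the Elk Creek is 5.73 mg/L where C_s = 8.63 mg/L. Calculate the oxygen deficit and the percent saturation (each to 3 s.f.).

D ≈ 2.90 mg/L; 66.4 % saturation

D = C_s − C = 8.63 − 5.73 = 2.90 mg/L.
% saturation = 5.73/8.63 × 100 = 66.4 %.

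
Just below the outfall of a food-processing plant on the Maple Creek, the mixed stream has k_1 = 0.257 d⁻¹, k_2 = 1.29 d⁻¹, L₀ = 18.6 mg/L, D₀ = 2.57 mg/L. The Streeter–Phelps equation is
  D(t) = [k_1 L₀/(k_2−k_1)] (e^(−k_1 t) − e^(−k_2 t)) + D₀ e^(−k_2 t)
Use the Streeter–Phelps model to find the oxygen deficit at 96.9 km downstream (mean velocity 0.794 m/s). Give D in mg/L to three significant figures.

D ≈ 2.89 mg/L

Travel time t = x/v = 96.9 km / (0.794 m/s) = 96900 m / 0.794 m/s = 122000 s = 1.413 d.
k_1 L₀/(k_2−k_1) = 0.257×18.6/(1.29−0.257) = 4.780/1.033 = 4.627 mg/L.
e^(−k_1 t) = e^(−0.257×1.413) = 0.6956; e^(−k_2 t) = e^(−1.29×1.413) = 0.1617.
D = 4.627 × (0.6956 − 0.1617) + 2.57 × 0.1617 = 2.471 + 0.4155 = 2.886 mg/L.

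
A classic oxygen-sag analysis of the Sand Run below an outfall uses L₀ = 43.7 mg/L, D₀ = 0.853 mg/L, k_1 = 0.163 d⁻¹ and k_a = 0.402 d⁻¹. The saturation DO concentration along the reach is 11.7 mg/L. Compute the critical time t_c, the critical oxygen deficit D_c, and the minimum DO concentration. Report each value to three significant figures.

t_c ≈ 3.66 d; D_c ≈ 9.76 mg/L; min DO ≈ 1.94 mg/L

At the critical point dD/dt = 0, so k_1 L₀ e^(−k_1 t) = k_a D. Substituting D(t) from the Streeter–Phelps equation and solving for t gives
t_c = ln[(k_a/k_1)(1 − D₀(k_a−k_1)/(k_1 L₀))] / (k_a−k_1).
Here k_a−k_1 = 0.2390 d⁻¹ and 1 − D₀(k_a−k_1)/(k_1 L₀) = 1 − 0.853×0.2390/(0.163×43.7) = 0.9714, so
t_c = ln(2.466 × 0.9714) / 0.2390 = 0.8737 / 0.2390 = 3.655 d.
L(t_c) = L₀ e^(−k_1 t_c) = 43.7 × 0.5511 = 24.08 mg/L, and at the critical point k_a D_c = k_1 L, so D_c = (0.163/0.402) × 24.08 = 9.765 mg/L.
Minimum DO = C_s − D_c = 11.7 − 9.765 = 1.935 mg/L.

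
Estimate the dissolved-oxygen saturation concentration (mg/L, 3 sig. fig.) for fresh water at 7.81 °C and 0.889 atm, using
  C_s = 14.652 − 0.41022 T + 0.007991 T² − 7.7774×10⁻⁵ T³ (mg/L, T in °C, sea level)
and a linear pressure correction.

C_s ≈ 10.6 mg/L

At sea level: C_s = 14.652 − 0.41022×7.81 + 0.007991×7.81² − 7.7774×10⁻⁵×7.81³ = 11.90 mg/L.
Pressure correction: C_s' = 11.90 × 0.889 = 10.58 mg/L.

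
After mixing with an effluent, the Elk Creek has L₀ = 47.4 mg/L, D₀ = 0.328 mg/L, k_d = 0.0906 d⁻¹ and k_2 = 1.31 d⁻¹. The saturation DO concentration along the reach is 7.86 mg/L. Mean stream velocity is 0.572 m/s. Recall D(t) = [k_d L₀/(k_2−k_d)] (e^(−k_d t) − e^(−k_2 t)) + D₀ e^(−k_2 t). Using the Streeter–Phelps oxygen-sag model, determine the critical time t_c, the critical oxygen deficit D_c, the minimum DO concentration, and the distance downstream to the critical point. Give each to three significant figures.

t_c ≈ 2.11 d; D_c ≈ 2.71 mg/L; min DO ≈ 5.15 mg/L; x_c ≈ 104 km

At the critical point dD/dt = 0, so k_d L₀ e^(−k_d t) = k_2 D. Substituting D(t) from the Streeter–Phelps equation and solving for t gives
t_c = ln[(k_2/k_d)(1 − D₀(k_2−k_d)/(k_d L₀))] / (k_2−k_d).
Here k_2−k_d = 1.219 d⁻¹ and 1 − D₀(k_2−k_d)/(k_d L₀) = 1 − 0.328×1.219/(0.0906×47.4) = 0.9069, so
t_c = ln(14.46 × 0.9069) / 1.219 = 2.574 / 1.219 = 2.111 d.
D_c = (k_d/k_2) L₀ e^(−k_d t_c) = (0.0906/1.31) × 47.4 × e^(−0.0906×2.111) = 0.06916 × 47.4 × 0.8260 = 2.708 mg/L.
Minimum DO = C_s − D_c = 7.86 − 2.708 = 5.152 mg/L.
x_c = v t_c = 0.572 m/s × 2.111 d × 86400 s/d = 104300 m ≈ 104 km.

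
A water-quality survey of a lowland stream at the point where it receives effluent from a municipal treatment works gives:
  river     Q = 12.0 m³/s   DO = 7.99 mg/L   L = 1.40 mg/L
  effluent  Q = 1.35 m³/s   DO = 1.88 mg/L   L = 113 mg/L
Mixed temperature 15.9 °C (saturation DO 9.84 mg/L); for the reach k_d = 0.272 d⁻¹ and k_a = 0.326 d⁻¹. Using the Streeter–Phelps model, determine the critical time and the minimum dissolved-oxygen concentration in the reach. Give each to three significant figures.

Mixed DO = (12.0×7.99 + 1.35×1.88)/(12.0+1.35) = 98.42/13.35 = 7.372 mg/L.
Mixed L₀ = (12.0×1.40 + 1.35×113)/(13.35) = 169.4/13.35 = 12.69 mg/L.
Initial deficit D₀ = C_s − DO₀ = 9.84 − 7.372 = 2.468 mg/L.
t_c = (1/0.05400) ln[(0.326/0.272)(1 − 2.468×0.05400/(0.272×12.69))] = 18.52 × ln(1.152) = 2.624 d.
D_c = (0.272/0.326) × 12.69 × e^(−0.272×2.624) = 0.8344 × 12.69 × 0.4898 = 5.184 mg/L.
Minimum DO = 9.84 − 5.184 = 4.656 mg/L.

t_c ≈ 2.62 d; minimum DO ≈ 4.66 mg/L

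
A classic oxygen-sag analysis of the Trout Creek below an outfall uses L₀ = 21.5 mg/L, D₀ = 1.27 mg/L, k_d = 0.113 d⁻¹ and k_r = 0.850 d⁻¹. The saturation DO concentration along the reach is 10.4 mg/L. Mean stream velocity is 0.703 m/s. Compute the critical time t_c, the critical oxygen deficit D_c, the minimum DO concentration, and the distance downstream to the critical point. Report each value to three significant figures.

t_c ≈ 2.08 d; D_c ≈ 2.26 mg/L; min DO ≈ 8.14 mg/L; x_c ≈ 126 km

t_c = [1/(k_r−k_d)] ln[(k_r/k_d)(1 − D₀(k_r−k_d)/(k_d L₀))]
= [1/(0.850−0.113)] ln[(0.850/0.113)(1 − 1.27×0.7370/(0.113×21.5))]
= (1/0.7370) ln[7.522 × 0.6147] = 1.357 × ln(4.624) = 1.357 × 1.531 = 2.078 d.
L(t_c) = L₀ e^(−k_d t_c) = 21.5 × 0.7907 = 17.00 mg/L, and at the critical point k_r D_c = k_d L, so D_c = (0.113/0.850) × 17.00 = 2.260 mg/L.
Minimum DO = C_s − D_c = 10.4 − 2.260 = 8.140 mg/L.
x_c = v t_c = 0.703 m/s × 2.078 d × 86400 s/d = 126200 m ≈ 126 km.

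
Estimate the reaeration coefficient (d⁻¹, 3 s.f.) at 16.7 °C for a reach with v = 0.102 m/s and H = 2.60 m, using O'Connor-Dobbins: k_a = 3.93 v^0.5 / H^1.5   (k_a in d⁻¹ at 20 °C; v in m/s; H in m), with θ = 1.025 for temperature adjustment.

k_a(20) = 3.93 × 0.102^0.5 / 2.60^1.5 = 3.93 × 0.3194 / 4.192 = 0.2994 d⁻¹.
k_a(16.7) = 0.2994 × 1.025^(16.7−20) = 0.2994 × 0.9217 = 0.2760 d⁻¹.

k_a ≈ 0.276 d⁻¹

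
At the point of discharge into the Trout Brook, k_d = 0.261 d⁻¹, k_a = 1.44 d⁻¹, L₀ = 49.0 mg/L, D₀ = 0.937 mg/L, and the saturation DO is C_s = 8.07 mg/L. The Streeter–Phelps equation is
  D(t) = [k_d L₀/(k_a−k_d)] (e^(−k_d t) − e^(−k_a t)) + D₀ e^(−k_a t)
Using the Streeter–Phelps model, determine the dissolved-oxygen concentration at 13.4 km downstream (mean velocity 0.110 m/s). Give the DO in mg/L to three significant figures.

Travel time t = x/v = 13.4 km / (0.110 m/s) = 13400 m / 0.110 m/s = 121800 s = 1.410 d.
k_d L₀/(k_a−k_d) = 0.261×49.0/(1.44−0.261) = 12.79/1.179 = 10.85 mg/L.
e^(−k_d t) = e^(−0.261×1.410) = 0.6921; e^(−k_a t) = e^(−1.44×1.410) = 0.1313.
D = 10.85 × (0.6921 − 0.1313) + 0.937 × 0.1313 = 6.083 + 0.1230 = 6.206 mg/L.
DO = C_s − D = 8.07 − 6.206 = 1.864 mg/L.

DO ≈ 1.86 mg/L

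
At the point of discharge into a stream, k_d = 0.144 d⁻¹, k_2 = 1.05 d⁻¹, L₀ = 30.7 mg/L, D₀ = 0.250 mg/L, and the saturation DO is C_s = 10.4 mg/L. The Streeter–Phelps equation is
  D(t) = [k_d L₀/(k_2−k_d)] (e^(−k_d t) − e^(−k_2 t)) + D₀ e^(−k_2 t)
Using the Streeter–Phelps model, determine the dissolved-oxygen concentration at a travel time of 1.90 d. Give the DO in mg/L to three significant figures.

DO ≈ 7.32 mg/L

k_d L₀/(k_2−k_d) = 0.144×30.7/(1.05−0.144) = 4.421/0.9060 = 4.879 mg/L.
e^(−k_d t) = e^(−0.144×1.900) = 0.7606; e^(−k_2 t) = e^(−1.05×1.900) = 0.1360.
D = 4.879 × (0.7606 − 0.1360) + 0.250 × 0.1360 = 3.048 + 0.03400 = 3.082 mg/L.
DO = C_s − D = 10.4 − 3.082 = 7.318 mg/L.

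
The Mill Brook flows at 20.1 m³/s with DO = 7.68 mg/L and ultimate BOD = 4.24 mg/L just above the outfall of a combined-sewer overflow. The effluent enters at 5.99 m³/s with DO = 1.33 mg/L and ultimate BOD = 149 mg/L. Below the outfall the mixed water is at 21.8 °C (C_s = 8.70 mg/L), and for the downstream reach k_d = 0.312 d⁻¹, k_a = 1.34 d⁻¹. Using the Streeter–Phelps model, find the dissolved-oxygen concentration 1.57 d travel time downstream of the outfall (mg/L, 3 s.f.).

DO ≈ 2.82 mg/L

Mixed DO = (20.1×7.68 + 5.99×1.33)/(20.1+5.99) = 162.3/26.09 = 6.222 mg/L.
Mixed L₀ = (20.1×4.24 + 5.99×149)/(26.09) = 977.7/26.09 = 37.48 mg/L.
Initial deficit D₀ = C_s − DO₀ = 8.70 − 6.222 = 2.478 mg/L.
D(1.57) = [0.312×37.48/(1.34−0.312)](e^(−0.312×1.57) − e^(−1.34×1.57)) + 2.478 e^(−1.34×1.57)
= 11.37 × (0.6127 − 0.1220) + 2.478 × 0.1220 = 5.884 mg/L.
DO = 8.70 − 5.884 = 2.816 mg/L.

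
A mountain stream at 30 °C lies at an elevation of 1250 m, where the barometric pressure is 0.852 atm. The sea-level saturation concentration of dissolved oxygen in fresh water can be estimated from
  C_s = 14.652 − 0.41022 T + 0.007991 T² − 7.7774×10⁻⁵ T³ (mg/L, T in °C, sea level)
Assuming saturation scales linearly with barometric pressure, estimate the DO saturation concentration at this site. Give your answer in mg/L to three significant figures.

C_s ≈ 6.34 mg/L

At sea level: C_s = 14.652 − 0.41022×30 + 0.007991×30² − 7.7774×10⁻⁵×30³ = 7.437 mg/L.
Pressure correction: C_s' = 7.437 × 0.852 = 6.337 mg/L.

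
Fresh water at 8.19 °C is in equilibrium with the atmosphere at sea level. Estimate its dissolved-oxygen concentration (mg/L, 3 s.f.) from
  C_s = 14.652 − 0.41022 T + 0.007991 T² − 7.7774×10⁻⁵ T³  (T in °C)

C_s = 14.652 − 0.41022×8.19 + 0.007991×8.19² − 7.7774×10⁻⁵×8.19³ = 11.79 mg/L.

C_s ≈ 11.8 mg/L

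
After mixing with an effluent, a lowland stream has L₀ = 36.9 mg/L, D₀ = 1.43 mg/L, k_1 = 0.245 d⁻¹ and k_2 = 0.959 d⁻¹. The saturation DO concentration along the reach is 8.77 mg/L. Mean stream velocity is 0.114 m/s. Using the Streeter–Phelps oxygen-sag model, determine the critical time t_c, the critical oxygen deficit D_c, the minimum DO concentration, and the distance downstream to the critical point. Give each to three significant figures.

With k_2/k_1 = 3.914 and 1 − D₀(k_2−k_1)/(k_1 L₀) = 0.8871,
t_c = ln(3.914 × 0.8871) / (0.959 − 0.245) = ln(3.472) / 0.7140 = 1.245/0.7140 = 1.743 d.
D_c = (k_1/k_2) L₀ e^(−k_1 t_c) = (0.245/0.959) × 36.9 × e^(−0.245×1.743) = 0.2555 × 36.9 × 0.6524 = 6.150 mg/L.
Minimum DO = C_s − D_c = 8.77 − 6.150 = 2.620 mg/L.
x_c = v t_c = 0.114 m/s × 1.743 d × 86400 s/d = 17170 m ≈ 17.2 km.

t_c ≈ 1.74 d; D_c ≈ 6.15 mg/L; min DO ≈ 2.62 mg/L; x_c ≈ 17.2 km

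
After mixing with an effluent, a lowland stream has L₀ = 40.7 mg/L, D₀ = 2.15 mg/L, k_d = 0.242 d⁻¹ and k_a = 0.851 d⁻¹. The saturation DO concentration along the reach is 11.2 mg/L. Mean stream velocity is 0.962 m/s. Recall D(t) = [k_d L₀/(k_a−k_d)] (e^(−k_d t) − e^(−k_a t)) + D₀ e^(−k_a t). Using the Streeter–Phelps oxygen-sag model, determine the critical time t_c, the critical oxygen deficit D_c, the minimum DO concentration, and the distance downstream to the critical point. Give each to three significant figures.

t_c ≈ 1.83 d; D_c ≈ 7.43 mg/L; min DO ≈ 3.77 mg/L; x_c ≈ 152 km

With k_a/k_d = 3.517 and 1 − D₀(k_a−k_d)/(k_d L₀) = 0.8671,
t_c = ln(3.517 × 0.8671) / (0.851 − 0.242) = ln(3.049) / 0.6090 = 1.115/0.6090 = 1.831 d.
L(t_c) = L₀ e^(−k_d t_c) = 40.7 × 0.6421 = 26.13 mg/L, and at the critical point k_a D_c = k_d L, so D_c = (0.242/0.851) × 26.13 = 7.432 mg/L.
Minimum DO = C_s − D_c = 11.2 − 7.432 = 3.768 mg/L.
x_c = v t_c = 0.962 m/s × 1.831 d × 86400 s/d = 152200 m ≈ 152 km.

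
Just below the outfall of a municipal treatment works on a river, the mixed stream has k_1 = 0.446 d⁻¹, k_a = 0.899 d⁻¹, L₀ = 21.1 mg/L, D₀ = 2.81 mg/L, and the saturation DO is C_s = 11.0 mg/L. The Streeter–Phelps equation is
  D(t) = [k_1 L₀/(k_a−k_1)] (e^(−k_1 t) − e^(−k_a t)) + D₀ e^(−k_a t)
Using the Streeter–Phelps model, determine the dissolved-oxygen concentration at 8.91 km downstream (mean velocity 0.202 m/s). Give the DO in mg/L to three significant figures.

DO ≈ 5.81 mg/L

Travel time t = x/v = 8.91 km / (0.202 m/s) = 8910 m / 0.202 m/s = 44110 s = 0.5105 d.
k_1 L₀/(k_a−k_1) = 0.446×21.1/(0.899−0.446) = 9.411/0.4530 = 20.77 mg/L.
e^(−k_1 t) = e^(−0.446×0.5105) = 0.7964; e^(−k_a t) = e^(−0.899×0.5105) = 0.6319.
D = 20.77 × (0.7964 − 0.6319) + 2.81 × 0.6319 = 3.416 + 1.776 = 5.192 mg/L.
DO = C_s − D = 11.0 − 5.192 = 5.808 mg/L.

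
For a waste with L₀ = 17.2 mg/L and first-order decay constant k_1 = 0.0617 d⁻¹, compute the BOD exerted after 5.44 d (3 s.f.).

y ≈ 4.90 mg/L

y_t = L₀(1 − e^(−k_1 t)) = 17.2 × (1 − e^(−0.0617×5.44))
= 17.2 × (1 − 0.7149) = 17.2 × 0.2851 = 4.904 mg/L.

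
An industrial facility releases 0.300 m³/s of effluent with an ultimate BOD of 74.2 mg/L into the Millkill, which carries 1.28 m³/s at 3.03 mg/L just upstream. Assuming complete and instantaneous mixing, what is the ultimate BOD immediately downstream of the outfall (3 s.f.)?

16.5 mg/L

Flow-weighted mixing: C = (Q_r C_r + Q_w C_w)/(Q_r + Q_w)
= (1.28×3.03 + 0.300×74.2)/(1.28 + 0.300) = 26.14/1.580 = 16.54 mg/L.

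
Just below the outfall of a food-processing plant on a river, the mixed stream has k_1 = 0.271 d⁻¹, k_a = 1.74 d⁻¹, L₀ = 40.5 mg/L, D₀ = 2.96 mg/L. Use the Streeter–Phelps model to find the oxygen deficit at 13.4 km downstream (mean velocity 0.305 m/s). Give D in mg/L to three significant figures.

Travel time t = x/v = 13.4 km / (0.305 m/s) = 13400 m / 0.305 m/s = 43930 s = 0.5085 d.
k_1 L₀/(k_a−k_1) = 0.271×40.5/(1.74−0.271) = 10.98/1.469 = 7.471 mg/L.
e^(−k_1 t) = e^(−0.271×0.5085) = 0.8713; e^(−k_a t) = e^(−1.74×0.5085) = 0.4128.
D = 7.471 × (0.8713 − 0.4128) + 2.96 × 0.4128 = 3.425 + 1.222 = 4.647 mg/L.

D ≈ 4.65 mg/L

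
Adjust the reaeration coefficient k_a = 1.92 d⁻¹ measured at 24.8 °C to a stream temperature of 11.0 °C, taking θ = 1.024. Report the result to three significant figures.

k_a(T₂) = k_a(T₁) · θ^(T₂−T₁) = 1.92 × 1.024^(11.0−24.8)
= 1.92 × 1.024^-13.8 = 1.92 × 0.7209 = 1.384 d⁻¹.

k_a ≈ 1.38 d⁻¹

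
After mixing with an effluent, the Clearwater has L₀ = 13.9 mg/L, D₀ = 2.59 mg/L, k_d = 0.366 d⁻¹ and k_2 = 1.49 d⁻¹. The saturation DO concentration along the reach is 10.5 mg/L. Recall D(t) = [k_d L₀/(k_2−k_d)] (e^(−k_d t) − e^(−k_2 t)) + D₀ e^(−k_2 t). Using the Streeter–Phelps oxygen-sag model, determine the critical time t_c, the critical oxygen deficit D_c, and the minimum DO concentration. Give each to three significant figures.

With k_2/k_d = 4.071 and 1 − D₀(k_2−k_d)/(k_d L₀) = 0.4278,
t_c = ln(4.071 × 0.4278) / (1.49 − 0.366) = ln(1.741) / 1.124 = 0.5547/1.124 = 0.4935 d.
D_c = (k_d/k_2) L₀ e^(−k_d t_c) = (0.366/1.49) × 13.9 × e^(−0.366×0.4935) = 0.2456 × 13.9 × 0.8347 = 2.850 mg/L.
Minimum DO = C_s − D_c = 10.5 − 2.850 = 7.650 mg/L.

t_c ≈ 0.494 d; D_c ≈ 2.85 mg/L; min DO ≈ 7.65 mg/L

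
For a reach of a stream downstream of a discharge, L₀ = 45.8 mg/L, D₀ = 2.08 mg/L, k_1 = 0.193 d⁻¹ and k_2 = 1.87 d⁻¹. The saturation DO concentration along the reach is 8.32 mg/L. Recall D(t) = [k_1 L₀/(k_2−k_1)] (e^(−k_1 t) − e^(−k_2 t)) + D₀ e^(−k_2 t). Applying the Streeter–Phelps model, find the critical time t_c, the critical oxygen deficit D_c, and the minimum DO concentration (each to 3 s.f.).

t_c ≈ 1.05 d; D_c ≈ 3.86 mg/L; min DO ≈ 4.46 mg/L

At the critical point dD/dt = 0, so k_1 L₀ e^(−k_1 t) = k_2 D. Substituting D(t) from the Streeter–Phelps equation and solving for t gives
t_c = ln[(k_2/k_1)(1 − D₀(k_2−k_1)/(k_1 L₀))] / (k_2−k_1).
Here k_2−k_1 = 1.677 d⁻¹ and 1 − D₀(k_2−k_1)/(k_1 L₀) = 1 − 2.08×1.677/(0.193×45.8) = 0.6054, so
t_c = ln(9.689 × 0.6054) / 1.677 = 1.769 / 1.677 = 1.055 d.
D_c = (k_1/k_2) L₀ e^(−k_1 t_c) = (0.193/1.87) × 45.8 × e^(−0.193×1.055) = 0.1032 × 45.8 × 0.8158 = 3.856 mg/L.
Minimum DO = C_s − D_c = 8.32 − 3.856 = 4.464 mg/L.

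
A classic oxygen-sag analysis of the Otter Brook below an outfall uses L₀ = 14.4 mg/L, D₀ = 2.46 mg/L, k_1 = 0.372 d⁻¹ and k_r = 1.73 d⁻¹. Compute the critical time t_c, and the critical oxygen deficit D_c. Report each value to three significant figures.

At the critical point dD/dt = 0, so k_1 L₀ e^(−k_1 t) = k_r D. Substituting D(t) from the Streeter–Phelps equation and solving for t gives
t_c = ln[(k_r/k_1)(1 − D₀(k_r−k_1)/(k_1 L₀))] / (k_r−k_1).
Here k_r−k_1 = 1.358 d⁻¹ and 1 − D₀(k_r−k_1)/(k_1 L₀) = 1 − 2.46×1.358/(0.372×14.4) = 0.3764, so
t_c = ln(4.651 × 0.3764) / 1.358 = 0.5598 / 1.358 = 0.4122 d.
D_c = (k_1/k_r) L₀ e^(−k_1 t_c) = (0.372/1.73) × 14.4 × e^(−0.372×0.4122) = 0.2150 × 14.4 × 0.8578 = 2.656 mg/L.

t_c ≈ 0.412 d; D_c ≈ 2.66 mg/L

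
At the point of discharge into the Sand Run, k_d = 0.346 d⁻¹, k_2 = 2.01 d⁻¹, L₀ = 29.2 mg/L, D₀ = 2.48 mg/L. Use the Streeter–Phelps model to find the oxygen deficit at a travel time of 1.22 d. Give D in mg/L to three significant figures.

k_d L₀/(k_2−k_d) = 0.346×29.2/(2.01−0.346) = 10.10/1.664 = 6.072 mg/L.
e^(−k_d t) = e^(−0.346×1.220) = 0.6557; e^(−k_2 t) = e^(−2.01×1.220) = 0.08610.
D = 6.072 × (0.6557 − 0.08610) + 2.48 × 0.08610 = 3.458 + 0.2135 = 3.672 mg/L.

D ≈ 3.67 mg/L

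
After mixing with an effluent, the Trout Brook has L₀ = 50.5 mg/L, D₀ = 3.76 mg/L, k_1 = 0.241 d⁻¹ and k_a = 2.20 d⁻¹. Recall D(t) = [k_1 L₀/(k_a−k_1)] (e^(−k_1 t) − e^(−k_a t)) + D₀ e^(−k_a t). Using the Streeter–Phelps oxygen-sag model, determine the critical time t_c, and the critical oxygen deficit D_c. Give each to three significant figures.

t_c ≈ 0.654 d; D_c ≈ 4.72 mg/L

t_c = [1/(k_a−k_1)] ln[(k_a/k_1)(1 − D₀(k_a−k_1)/(k_1 L₀))]
= [1/(2.20−0.241)] ln[(2.20/0.241)(1 − 3.76×1.959/(0.241×50.5))]
= (1/1.959) ln[9.129 × 0.3948] = 0.5105 × ln(3.604) = 0.5105 × 1.282 = 0.6544 d.
L(t_c) = L₀ e^(−k_1 t_c) = 50.5 × 0.8541 = 43.13 mg/L, and at the critical point k_a D_c = k_1 L, so D_c = (0.241/2.20) × 43.13 = 4.725 mg/L.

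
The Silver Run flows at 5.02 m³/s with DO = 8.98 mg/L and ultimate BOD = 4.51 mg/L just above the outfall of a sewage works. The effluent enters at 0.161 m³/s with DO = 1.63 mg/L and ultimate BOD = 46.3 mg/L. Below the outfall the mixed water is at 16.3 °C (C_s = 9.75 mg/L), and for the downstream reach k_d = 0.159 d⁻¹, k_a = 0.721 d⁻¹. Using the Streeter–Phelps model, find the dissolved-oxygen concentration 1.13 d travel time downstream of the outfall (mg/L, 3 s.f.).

Mixed DO = (5.02×8.98 + 0.161×1.63)/(5.02+0.161) = 45.34/5.181 = 8.752 mg/L.
Mixed L₀ = (5.02×4.51 + 0.161×46.3)/(5.181) = 30.09/5.181 = 5.809 mg/L.
Initial deficit D₀ = C_s − DO₀ = 9.75 − 8.752 = 0.9984 mg/L.
D(1.13) = [0.159×5.809/(0.721−0.159)](e^(−0.159×1.13) − e^(−0.721×1.13)) + 0.9984 e^(−0.721×1.13)
= 1.643 × (0.8355 − 0.4428) + 0.9984 × 0.4428 = 1.088 mg/L.
DO = 9.75 − 1.088 = 8.662 mg/L.

DO ≈ 8.66 mg/L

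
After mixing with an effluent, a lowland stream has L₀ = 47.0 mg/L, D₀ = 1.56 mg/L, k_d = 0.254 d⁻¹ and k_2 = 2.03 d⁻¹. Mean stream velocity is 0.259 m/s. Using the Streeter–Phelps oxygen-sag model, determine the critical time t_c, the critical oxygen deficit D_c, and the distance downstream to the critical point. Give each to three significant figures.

At the critical point dD/dt = 0, so k_d L₀ e^(−k_d t) = k_2 D. Substituting D(t) from the Streeter–Phelps equation and solving for t gives
t_c = ln[(k_2/k_d)(1 − D₀(k_2−k_d)/(k_d L₀))] / (k_2−k_d).
Here k_2−k_d = 1.776 d⁻¹ and 1 − D₀(k_2−k_d)/(k_d L₀) = 1 − 1.56×1.776/(0.254×47.0) = 0.7679, so
t_c = ln(7.992 × 0.7679) / 1.776 = 1.814 / 1.776 = 1.022 d.
L(t_c) = L₀ e^(−k_d t_c) = 47.0 × 0.7714 = 36.26 mg/L, and at the critical point k_2 D_c = k_d L, so D_c = (0.254/2.03) × 36.26 = 4.537 mg/L.
x_c = v t_c = 0.259 m/s × 1.022 d × 86400 s/d = 22860 m ≈ 22.9 km.

t_c ≈ 1.02 d; D_c ≈ 4.54 mg/L; x_c ≈ 22.9 km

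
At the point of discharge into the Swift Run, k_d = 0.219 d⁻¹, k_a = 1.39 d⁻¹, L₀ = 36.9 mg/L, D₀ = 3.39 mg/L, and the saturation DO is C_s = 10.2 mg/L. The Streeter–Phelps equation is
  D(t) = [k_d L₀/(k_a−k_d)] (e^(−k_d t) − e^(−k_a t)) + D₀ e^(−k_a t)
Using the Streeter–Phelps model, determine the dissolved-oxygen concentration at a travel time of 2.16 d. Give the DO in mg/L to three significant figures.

k_d L₀/(k_a−k_d) = 0.219×36.9/(1.39−0.219) = 8.081/1.171 = 6.901 mg/L.
e^(−k_d t) = e^(−0.219×2.160) = 0.6231; e^(−k_a t) = e^(−1.39×2.160) = 0.04967.
D = 6.901 × (0.6231 − 0.04967) + 3.39 × 0.04967 = 3.957 + 0.1684 = 4.126 mg/L.
DO = C_s − D = 10.2 − 4.126 = 6.074 mg/L.

DO ≈ 6.07 mg/L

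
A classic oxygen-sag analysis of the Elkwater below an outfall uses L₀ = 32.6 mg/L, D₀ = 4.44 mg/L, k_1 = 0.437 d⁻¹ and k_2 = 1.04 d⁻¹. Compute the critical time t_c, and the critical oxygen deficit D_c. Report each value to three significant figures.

At the critical point dD/dt = 0, so k_1 L₀ e^(−k_1 t) = k_2 D. Substituting D(t) from the Streeter–Phelps equation and solving for t gives
t_c = ln[(k_2/k_1)(1 − D₀(k_2−k_1)/(k_1 L₀))] / (k_2−k_1).
Here k_2−k_1 = 0.6030 d⁻¹ and 1 − D₀(k_2−k_1)/(k_1 L₀) = 1 − 4.44×0.6030/(0.437×32.6) = 0.8121, so
t_c = ln(2.380 × 0.8121) / 0.6030 = 0.6589 / 0.6030 = 1.093 d.
L(t_c) = L₀ e^(−k_1 t_c) = 32.6 × 0.6203 = 20.22 mg/L, and at the critical point k_2 D_c = k_1 L, so D_c = (0.437/1.04) × 20.22 = 8.498 mg/L.

t_c ≈ 1.09 d; D_c ≈ 8.50 mg/L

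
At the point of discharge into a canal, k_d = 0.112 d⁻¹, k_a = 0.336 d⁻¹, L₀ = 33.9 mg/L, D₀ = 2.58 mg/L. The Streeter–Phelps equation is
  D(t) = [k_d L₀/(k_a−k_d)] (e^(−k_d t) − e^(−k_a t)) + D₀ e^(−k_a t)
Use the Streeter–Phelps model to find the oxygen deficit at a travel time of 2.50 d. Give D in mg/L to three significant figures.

k_d L₀/(k_a−k_d) = 0.112×33.9/(0.336−0.112) = 3.797/0.2240 = 16.95 mg/L.
e^(−k_d t) = e^(−0.112×2.500) = 0.7558; e^(−k_a t) = e^(−0.336×2.500) = 0.4317.
D = 16.95 × (0.7558 − 0.4317) + 2.58 × 0.4317 = 5.493 + 1.114 = 6.607 mg/L.

D ≈ 6.61 mg/L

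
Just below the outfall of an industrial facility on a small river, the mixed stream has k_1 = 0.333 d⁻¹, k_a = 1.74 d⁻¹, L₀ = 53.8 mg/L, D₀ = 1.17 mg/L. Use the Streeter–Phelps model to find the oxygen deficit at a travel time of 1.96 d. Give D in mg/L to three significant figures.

k_1 L₀/(k_a−k_1) = 0.333×53.8/(1.74−0.333) = 17.92/1.407 = 12.73 mg/L.
e^(−k_1 t) = e^(−0.333×1.960) = 0.5206; e^(−k_a t) = e^(−1.74×1.960) = 0.03303.
D = 12.73 × (0.5206 − 0.03303) + 1.17 × 0.03303 = 6.209 + 0.03864 = 6.248 mg/L.

D ≈ 6.25 mg/L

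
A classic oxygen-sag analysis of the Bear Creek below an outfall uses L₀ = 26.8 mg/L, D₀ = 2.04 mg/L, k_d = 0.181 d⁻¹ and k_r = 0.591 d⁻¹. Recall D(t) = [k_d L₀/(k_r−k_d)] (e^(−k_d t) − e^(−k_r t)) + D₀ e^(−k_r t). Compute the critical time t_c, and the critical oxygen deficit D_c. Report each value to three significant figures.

t_c ≈ 2.42 d; D_c ≈ 5.29 mg/L

At the critical point dD/dt = 0, so k_d L₀ e^(−k_d t) = k_r D. Substituting D(t) from the Streeter–Phelps equation and solving for t gives
t_c = ln[(k_r/k_d)(1 − D₀(k_r−k_d)/(k_d L₀))] / (k_r−k_d).
Here k_r−k_d = 0.4100 d⁻¹ and 1 − D₀(k_r−k_d)/(k_d L₀) = 1 − 2.04×0.4100/(0.181×26.8) = 0.8276, so
t_c = ln(3.265 × 0.8276) / 0.4100 = 0.9941 / 0.4100 = 2.425 d.
L(t_c) = L₀ e^(−k_d t_c) = 26.8 × 0.6448 = 17.28 mg/L, and at the critical point k_r D_c = k_d L, so D_c = (0.181/0.591) × 17.28 = 5.292 mg/L.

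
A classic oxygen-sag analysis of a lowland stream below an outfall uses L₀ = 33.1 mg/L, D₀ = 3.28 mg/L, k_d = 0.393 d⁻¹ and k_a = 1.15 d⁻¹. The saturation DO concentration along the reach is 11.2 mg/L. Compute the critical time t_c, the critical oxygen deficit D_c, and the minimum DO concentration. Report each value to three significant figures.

t_c ≈ 1.14 d; D_c ≈ 7.23 mg/L; min DO ≈ 3.97 mg/L

At the critical point dD/dt = 0, so k_d L₀ e^(−k_d t) = k_a D. Substituting D(t) from the Streeter–Phelps equation and solving for t gives
t_c = ln[(k_a/k_d)(1 − D₀(k_a−k_d)/(k_d L₀))] / (k_a−k_d).
Here k_a−k_d = 0.7570 d⁻¹ and 1 − D₀(k_a−k_d)/(k_d L₀) = 1 − 3.28×0.7570/(0.393×33.1) = 0.8091, so
t_c = ln(2.926 × 0.8091) / 0.7570 = 0.8619 / 0.7570 = 1.139 d.
L(t_c) = L₀ e^(−k_d t_c) = 33.1 × 0.6392 = 21.16 mg/L, and at the critical point k_a D_c = k_d L, so D_c = (0.393/1.15) × 21.16 = 7.231 mg/L.
Minimum DO = C_s − D_c = 11.2 − 7.231 = 3.969 mg/L.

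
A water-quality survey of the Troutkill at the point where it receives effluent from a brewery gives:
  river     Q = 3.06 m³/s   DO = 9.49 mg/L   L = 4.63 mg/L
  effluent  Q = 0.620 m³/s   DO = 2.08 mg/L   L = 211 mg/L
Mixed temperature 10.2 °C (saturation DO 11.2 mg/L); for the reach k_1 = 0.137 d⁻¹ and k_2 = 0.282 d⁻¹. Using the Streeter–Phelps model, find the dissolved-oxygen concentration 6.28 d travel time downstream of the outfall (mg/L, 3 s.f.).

DO ≈ 1.28 mg/L

Mixed DO = (3.06×9.49 + 0.620×2.08)/(3.06+0.620) = 30.33/3.680 = 8.242 mg/L.
Mixed L₀ = (3.06×4.63 + 0.620×211)/(3.680) = 145.0/3.680 = 39.40 mg/L.
Initial deficit D₀ = C_s − DO₀ = 11.2 − 8.242 = 2.958 mg/L.
D(6.28) = [0.137×39.40/(0.282−0.137)](e^(−0.137×6.28) − e^(−0.282×6.28)) + 2.958 e^(−0.282×6.28)
= 37.23 × (0.4230 − 0.1702) + 2.958 × 0.1702 = 9.915 mg/L.
DO = 11.2 − 9.915 = 1.285 mg/L.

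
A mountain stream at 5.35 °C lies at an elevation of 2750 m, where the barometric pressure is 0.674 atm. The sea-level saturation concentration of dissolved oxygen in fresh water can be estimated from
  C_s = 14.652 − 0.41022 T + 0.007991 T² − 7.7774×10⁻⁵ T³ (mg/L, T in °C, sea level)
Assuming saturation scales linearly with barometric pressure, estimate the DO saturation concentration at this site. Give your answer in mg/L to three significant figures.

C_s ≈ 8.54 mg/L

At sea level: C_s = 14.652 − 0.41022×5.35 + 0.007991×5.35² − 7.7774×10⁻⁵×5.35³ = 12.67 mg/L.
Pressure correction: C_s' = 12.67 × 0.674 = 8.542 mg/L.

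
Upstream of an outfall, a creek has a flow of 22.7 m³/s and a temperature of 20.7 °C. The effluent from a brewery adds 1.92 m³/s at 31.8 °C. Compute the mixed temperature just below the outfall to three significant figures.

21.6 °C

Flow-weighted mixing: C = (Q_r C_r + Q_w C_w)/(Q_r + Q_w)
= (22.7×20.7 + 1.92×31.8)/(22.7 + 1.92) = 530.9/24.62 = 21.57 °C.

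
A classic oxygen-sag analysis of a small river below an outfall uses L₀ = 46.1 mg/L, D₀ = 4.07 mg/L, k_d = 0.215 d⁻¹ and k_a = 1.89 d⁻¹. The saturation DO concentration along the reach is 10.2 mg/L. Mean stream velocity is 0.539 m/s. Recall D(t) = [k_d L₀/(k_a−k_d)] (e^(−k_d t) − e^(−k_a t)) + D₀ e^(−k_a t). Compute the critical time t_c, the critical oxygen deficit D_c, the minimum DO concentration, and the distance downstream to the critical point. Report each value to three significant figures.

t_c ≈ 0.603 d; D_c ≈ 4.61 mg/L; min DO ≈ 5.59 mg/L; x_c ≈ 28.1 km

At the critical point dD/dt = 0, so k_d L₀ e^(−k_d t) = k_a D. Substituting D(t) from the Streeter–Phelps equation and solving for t gives
t_c = ln[(k_a/k_d)(1 − D₀(k_a−k_d)/(k_d L₀))] / (k_a−k_d).
Here k_a−k_d = 1.675 d⁻¹ and 1 − D₀(k_a−k_d)/(k_d L₀) = 1 − 4.07×1.675/(0.215×46.1) = 0.3122, so
t_c = ln(8.791 × 0.3122) / 1.675 = 1.010 / 1.675 = 0.6027 d.
D_c = (k_d/k_a) L₀ e^(−k_d t_c) = (0.215/1.89) × 46.1 × e^(−0.215×0.6027) = 0.1138 × 46.1 × 0.8785 = 4.607 mg/L.
Minimum DO = C_s − D_c = 10.2 − 4.607 = 5.593 mg/L.
x_c = v t_c = 0.539 m/s × 0.6027 d × 86400 s/d = 28070 m ≈ 28.1 km.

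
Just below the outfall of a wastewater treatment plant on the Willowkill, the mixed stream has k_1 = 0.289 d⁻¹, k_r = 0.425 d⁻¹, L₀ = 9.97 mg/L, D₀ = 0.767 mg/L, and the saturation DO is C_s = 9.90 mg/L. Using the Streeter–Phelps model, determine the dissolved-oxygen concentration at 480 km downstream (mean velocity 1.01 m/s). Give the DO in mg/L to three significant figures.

Travel time t = x/v = 480 km / (1.01 m/s) = 480000 m / 1.01 m/s = 475200 s = 5.501 d.
k_1 L₀/(k_r−k_1) = 0.289×9.97/(0.425−0.289) = 2.881/0.1360 = 21.19 mg/L.
e^(−k_1 t) = e^(−0.289×5.501) = 0.2040; e^(−k_r t) = e^(−0.425×5.501) = 0.09655.
D = 21.19 × (0.2040 − 0.09655) + 0.767 × 0.09655 = 2.276 + 0.07405 = 2.350 mg/L.
DO = C_s − D = 9.90 − 2.350 = 7.550 mg/L.

DO ≈ 7.55 mg/L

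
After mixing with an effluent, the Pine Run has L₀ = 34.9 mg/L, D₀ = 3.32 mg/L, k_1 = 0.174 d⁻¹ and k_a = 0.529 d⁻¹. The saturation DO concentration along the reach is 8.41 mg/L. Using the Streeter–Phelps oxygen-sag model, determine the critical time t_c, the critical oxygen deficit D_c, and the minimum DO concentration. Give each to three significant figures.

t_c ≈ 2.52 d; D_c ≈ 7.40 mg/L; min DO ≈ 1.01 mg/L

With k_a/k_1 = 3.040 and 1 − D₀(k_a−k_1)/(k_1 L₀) = 0.8059,
t_c = ln(3.040 × 0.8059) / (0.529 − 0.174) = ln(2.450) / 0.3550 = 0.8962/0.3550 = 2.524 d.
D_c = (k_1/k_a) L₀ e^(−k_1 t_c) = (0.174/0.529) × 34.9 × e^(−0.174×2.524) = 0.3289 × 34.9 × 0.6445 = 7.399 mg/L.
Minimum DO = C_s − D_c = 8.41 − 7.399 = 1.011 mg/L.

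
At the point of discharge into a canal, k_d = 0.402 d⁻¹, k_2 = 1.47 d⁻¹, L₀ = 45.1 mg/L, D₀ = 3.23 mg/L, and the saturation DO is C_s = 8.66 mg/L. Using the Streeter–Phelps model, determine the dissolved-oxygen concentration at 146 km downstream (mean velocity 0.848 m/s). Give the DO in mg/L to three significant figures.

DO ≈ 1.77 mg/L

Travel time t = x/v = 146 km / (0.848 m/s) = 146000 m / 0.848 m/s = 172200 s = 1.993 d.
k_d L₀/(k_2−k_d) = 0.402×45.1/(1.47−0.402) = 18.13/1.068 = 16.98 mg/L.
e^(−k_d t) = e^(−0.402×1.993) = 0.4488; e^(−k_2 t) = e^(−1.47×1.993) = 0.05344.
D = 16.98 × (0.4488 − 0.05344) + 3.23 × 0.05344 = 6.712 + 0.1726 = 6.885 mg/L.
DO = C_s − D = 8.66 − 6.885 = 1.775 mg/L.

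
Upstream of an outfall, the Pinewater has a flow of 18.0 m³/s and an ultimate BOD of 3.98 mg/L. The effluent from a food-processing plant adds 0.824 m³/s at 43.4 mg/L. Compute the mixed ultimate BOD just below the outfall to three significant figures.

Flow-weighted mixing: C = (Q_r C_r + Q_w C_w)/(Q_r + Q_w)
= (18.0×3.98 + 0.824×43.4)/(18.0 + 0.824) = 107.4/18.82 = 5.706 mg/L.

5.71 mg/L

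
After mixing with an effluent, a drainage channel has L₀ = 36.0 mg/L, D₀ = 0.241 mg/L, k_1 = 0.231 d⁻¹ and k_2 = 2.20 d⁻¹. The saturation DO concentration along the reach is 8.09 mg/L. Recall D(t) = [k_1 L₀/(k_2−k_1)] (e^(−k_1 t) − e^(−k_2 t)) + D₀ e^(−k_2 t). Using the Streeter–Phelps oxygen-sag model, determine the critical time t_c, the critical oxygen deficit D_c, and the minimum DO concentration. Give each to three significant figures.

t_c = [1/(k_2−k_1)] ln[(k_2/k_1)(1 − D₀(k_2−k_1)/(k_1 L₀))]
= [1/(2.20−0.231)] ln[(2.20/0.231)(1 − 0.241×1.969/(0.231×36.0))]
= (1/1.969) ln[9.524 × 0.9429] = 0.5079 × ln(8.980) = 0.5079 × 2.195 = 1.115 d.
L(t_c) = L₀ e^(−k_1 t_c) = 36.0 × 0.7730 = 27.83 mg/L, and at the critical point k_2 D_c = k_1 L, so D_c = (0.231/2.20) × 27.83 = 2.922 mg/L.
Minimum DO = C_s − D_c = 8.09 − 2.922 = 5.168 mg/L.

t_c ≈ 1.11 d; D_c ≈ 2.92 mg/L; min DO ≈ 5.17 mg/L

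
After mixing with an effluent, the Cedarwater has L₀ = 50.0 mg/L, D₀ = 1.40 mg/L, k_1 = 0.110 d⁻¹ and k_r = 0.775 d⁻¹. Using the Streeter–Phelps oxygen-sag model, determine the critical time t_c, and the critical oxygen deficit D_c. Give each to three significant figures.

t_c ≈ 2.66 d; D_c ≈ 5.30 mg/L

At the critical point dD/dt = 0, so k_1 L₀ e^(−k_1 t) = k_r D. Substituting D(t) from the Streeter–Phelps equation and solving for t gives
t_c = ln[(k_r/k_1)(1 − D₀(k_r−k_1)/(k_1 L₀))] / (k_r−k_1).
Here k_r−k_1 = 0.6650 d⁻¹ and 1 − D₀(k_r−k_1)/(k_1 L₀) = 1 − 1.40×0.6650/(0.110×50.0) = 0.8307, so
t_c = ln(7.045 × 0.8307) / 0.6650 = 1.767 / 0.6650 = 2.657 d.
L(t_c) = L₀ e^(−k_1 t_c) = 50.0 × 0.7466 = 37.33 mg/L, and at the critical point k_r D_c = k_1 L, so D_c = (0.110/0.775) × 37.33 = 5.298 mg/L.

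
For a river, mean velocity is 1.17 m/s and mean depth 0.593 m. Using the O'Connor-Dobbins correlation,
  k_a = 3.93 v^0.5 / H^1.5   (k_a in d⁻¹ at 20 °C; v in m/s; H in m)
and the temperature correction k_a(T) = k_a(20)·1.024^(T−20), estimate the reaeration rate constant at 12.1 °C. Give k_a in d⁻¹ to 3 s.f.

k_a(20) = 3.93 × 1.17^0.5 / 0.593^1.5 = 3.93 × 1.082 / 0.4566 = 9.309 d⁻¹.
k_a(12.1) = 9.309 × 1.024^(12.1−20) = 9.309 × 0.8291 = 7.719 d⁻¹.

k_a ≈ 7.72 d⁻¹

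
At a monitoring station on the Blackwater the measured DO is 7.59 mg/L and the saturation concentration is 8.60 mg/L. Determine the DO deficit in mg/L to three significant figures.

D = C_s − C = 8.60 − 7.59 = 1.01 mg/L.

D ≈ 1.01 mg/L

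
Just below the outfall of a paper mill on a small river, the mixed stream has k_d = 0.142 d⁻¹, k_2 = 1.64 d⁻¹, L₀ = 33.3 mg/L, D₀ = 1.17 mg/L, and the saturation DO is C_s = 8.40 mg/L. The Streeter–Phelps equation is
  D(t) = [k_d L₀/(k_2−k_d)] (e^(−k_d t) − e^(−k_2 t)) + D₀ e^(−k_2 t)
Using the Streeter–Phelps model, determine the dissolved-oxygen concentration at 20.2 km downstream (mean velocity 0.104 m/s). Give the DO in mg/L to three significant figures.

Travel time t = x/v = 20.2 km / (0.104 m/s) = 20200 m / 0.104 m/s = 194200 s = 2.248 d.
k_d L₀/(k_2−k_d) = 0.142×33.3/(1.64−0.142) = 4.729/1.498 = 3.157 mg/L.
e^(−k_d t) = e^(−0.142×2.248) = 0.7267; e^(−k_2 t) = e^(−1.64×2.248) = 0.02505.
D = 3.157 × (0.7267 − 0.02505) + 1.17 × 0.02505 = 2.215 + 0.02931 = 2.244 mg/L.
DO = C_s − D = 8.40 − 2.244 = 6.156 mg/L.

DO ≈ 6.16 mg/L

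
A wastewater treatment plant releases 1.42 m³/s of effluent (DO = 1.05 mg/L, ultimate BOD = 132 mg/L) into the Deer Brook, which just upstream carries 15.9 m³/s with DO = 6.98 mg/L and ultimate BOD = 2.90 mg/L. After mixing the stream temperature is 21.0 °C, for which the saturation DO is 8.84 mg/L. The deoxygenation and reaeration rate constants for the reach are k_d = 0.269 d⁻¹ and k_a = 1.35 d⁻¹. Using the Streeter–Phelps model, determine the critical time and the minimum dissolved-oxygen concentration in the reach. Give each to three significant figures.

t_c ≈ 0.381 d; minimum DO ≈ 6.41 mg/L

Mixed DO = (15.9×6.98 + 1.42×1.05)/(15.9+1.42) = 112.5/17.32 = 6.494 mg/L.
Mixed L₀ = (15.9×2.90 + 1.42×132)/(17.32) = 233.6/17.32 = 13.48 mg/L.
Initial deficit D₀ = C_s − DO₀ = 8.84 − 6.494 = 2.346 mg/L.
t_c = (1/1.081) ln[(1.35/0.269)(1 − 2.346×1.081/(0.269×13.48))] = 0.9251 × ln(1.510) = 0.3810 d.
D_c = (0.269/1.35) × 13.48 × e^(−0.269×0.3810) = 0.1993 × 13.48 × 0.9026 = 2.425 mg/L.
Minimum DO = 8.84 − 2.425 = 6.415 mg/L.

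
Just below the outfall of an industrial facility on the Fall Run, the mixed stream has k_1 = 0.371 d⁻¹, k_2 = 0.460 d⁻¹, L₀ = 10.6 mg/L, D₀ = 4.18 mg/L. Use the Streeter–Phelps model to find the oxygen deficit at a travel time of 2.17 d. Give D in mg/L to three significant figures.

D ≈ 5.01 mg/L

k_1 L₀/(k_2−k_1) = 0.371×10.6/(0.460−0.371) = 3.933/0.08900 = 44.19 mg/L.
e^(−k_1 t) = e^(−0.371×2.170) = 0.4471; e^(−k_2 t) = e^(−0.460×2.170) = 0.3685.
D = 44.19 × (0.4471 − 0.3685) + 4.18 × 0.3685 = 3.469 + 1.541 = 5.010 mg/L.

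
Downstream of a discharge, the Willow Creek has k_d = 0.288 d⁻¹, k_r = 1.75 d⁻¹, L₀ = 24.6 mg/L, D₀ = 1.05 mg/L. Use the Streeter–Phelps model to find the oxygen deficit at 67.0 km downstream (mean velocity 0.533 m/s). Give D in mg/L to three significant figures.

D ≈ 2.89 mg/L

Travel time t = x/v = 67.0 km / (0.533 m/s) = 67000 m / 0.533 m/s = 125700 s = 1.455 d.
k_d L₀/(k_r−k_d) = 0.288×24.6/(1.75−0.288) = 7.085/1.462 = 4.846 mg/L.
e^(−k_d t) = e^(−0.288×1.455) = 0.6577; e^(−k_r t) = e^(−1.75×1.455) = 0.07839.
D = 4.846 × (0.6577 − 0.07839) + 1.05 × 0.07839 = 2.807 + 0.08231 = 2.890 mg/L.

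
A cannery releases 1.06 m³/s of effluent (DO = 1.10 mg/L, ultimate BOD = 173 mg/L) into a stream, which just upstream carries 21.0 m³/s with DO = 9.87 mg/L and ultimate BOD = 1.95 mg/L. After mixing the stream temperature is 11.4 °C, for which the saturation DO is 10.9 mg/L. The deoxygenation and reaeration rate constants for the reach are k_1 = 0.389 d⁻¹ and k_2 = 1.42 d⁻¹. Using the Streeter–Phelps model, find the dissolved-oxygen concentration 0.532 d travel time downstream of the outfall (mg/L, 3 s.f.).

DO ≈ 8.90 mg/L

Mixed DO = (21.0×9.87 + 1.06×1.10)/(21.0+1.06) = 208.4/22.06 = 9.449 mg/L.
Mixed L₀ = (21.0×1.95 + 1.06×173)/(22.06) = 224.3/22.06 = 10.17 mg/L.
Initial deficit D₀ = C_s − DO₀ = 10.9 − 9.449 = 1.451 mg/L.
D(0.532) = [0.389×10.17/(1.42−0.389)](e^(−0.389×0.532) − e^(−1.42×0.532)) + 1.451 e^(−1.42×0.532)
= 3.837 × (0.8131 − 0.4698) + 1.451 × 0.4698 = 1.999 mg/L.
DO = 10.9 − 1.999 = 8.901 mg/L.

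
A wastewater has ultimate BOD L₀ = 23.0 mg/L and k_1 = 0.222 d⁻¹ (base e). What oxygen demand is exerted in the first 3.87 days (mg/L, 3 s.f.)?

y_t = L₀(1 − e^(−k_1 t)) = 23.0 × (1 − e^(−0.222×3.87))
= 23.0 × (1 − 0.4235) = 23.0 × 0.5765 = 13.26 mg/L.

y ≈ 13.3 mg/L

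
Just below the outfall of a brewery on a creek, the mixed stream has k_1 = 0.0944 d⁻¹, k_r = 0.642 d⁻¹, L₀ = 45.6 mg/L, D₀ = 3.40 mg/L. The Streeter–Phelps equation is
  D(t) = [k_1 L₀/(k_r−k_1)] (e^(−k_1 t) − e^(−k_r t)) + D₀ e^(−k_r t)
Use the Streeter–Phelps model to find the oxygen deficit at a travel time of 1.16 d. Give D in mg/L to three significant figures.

k_1 L₀/(k_r−k_1) = 0.0944×45.6/(0.642−0.0944) = 4.305/0.5476 = 7.861 mg/L.
e^(−k_1 t) = e^(−0.0944×1.160) = 0.8963; e^(−k_r t) = e^(−0.642×1.160) = 0.4749.
D = 7.861 × (0.8963 − 0.4749) + 3.40 × 0.4749 = 3.313 + 1.615 = 4.927 mg/L.

D ≈ 4.93 mg/L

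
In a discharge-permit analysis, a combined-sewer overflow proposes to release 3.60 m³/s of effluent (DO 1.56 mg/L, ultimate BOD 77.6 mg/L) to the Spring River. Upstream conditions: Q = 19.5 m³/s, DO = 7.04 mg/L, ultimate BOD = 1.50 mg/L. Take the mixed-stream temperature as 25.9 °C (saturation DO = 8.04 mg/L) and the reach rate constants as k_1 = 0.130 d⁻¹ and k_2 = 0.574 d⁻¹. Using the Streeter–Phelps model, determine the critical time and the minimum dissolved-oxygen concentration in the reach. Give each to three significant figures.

t_c ≈ 1.90 d; minimum DO ≈ 5.68 mg/L

Mixed DO = (19.5×7.04 + 3.60×1.56)/(19.5+3.60) = 142.9/23.10 = 6.186 mg/L.
Mixed L₀ = (19.5×1.50 + 3.60×77.6)/(23.10) = 308.6/23.10 = 13.36 mg/L.
Initial deficit D₀ = C_s − DO₀ = 8.04 − 6.186 = 1.854 mg/L.
t_c = (1/0.4440) ln[(0.574/0.130)(1 − 1.854×0.4440/(0.130×13.36))] = 2.252 × ln(2.323) = 1.898 d.
D_c = (0.130/0.574) × 13.36 × e^(−0.130×1.898) = 0.2265 × 13.36 × 0.7814 = 2.364 mg/L.
Minimum DO = 8.04 − 2.364 = 5.676 mg/L.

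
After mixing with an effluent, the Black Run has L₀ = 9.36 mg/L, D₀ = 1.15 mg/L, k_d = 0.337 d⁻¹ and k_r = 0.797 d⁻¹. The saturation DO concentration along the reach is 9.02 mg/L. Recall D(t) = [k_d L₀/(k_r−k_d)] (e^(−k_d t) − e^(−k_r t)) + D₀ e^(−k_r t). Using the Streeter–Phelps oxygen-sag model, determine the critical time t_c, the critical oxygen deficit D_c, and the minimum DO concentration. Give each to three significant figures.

t_c ≈ 1.47 d; D_c ≈ 2.41 mg/L; min DO ≈ 6.61 mg/L

t_c = [1/(k_r−k_d)] ln[(k_r/k_d)(1 − D₀(k_r−k_d)/(k_d L₀))]
= [1/(0.797−0.337)] ln[(0.797/0.337)(1 − 1.15×0.4600/(0.337×9.36))]
= (1/0.4600) ln[2.365 × 0.8323] = 2.174 × ln(1.968) = 2.174 × 0.6772 = 1.472 d.
D_c = (k_d/k_r) L₀ e^(−k_d t_c) = (0.337/0.797) × 9.36 × e^(−0.337×1.472) = 0.4228 × 9.36 × 0.6089 = 2.410 mg/L.
Minimum DO = C_s − D_c = 9.02 − 2.410 = 6.610 mg/L.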